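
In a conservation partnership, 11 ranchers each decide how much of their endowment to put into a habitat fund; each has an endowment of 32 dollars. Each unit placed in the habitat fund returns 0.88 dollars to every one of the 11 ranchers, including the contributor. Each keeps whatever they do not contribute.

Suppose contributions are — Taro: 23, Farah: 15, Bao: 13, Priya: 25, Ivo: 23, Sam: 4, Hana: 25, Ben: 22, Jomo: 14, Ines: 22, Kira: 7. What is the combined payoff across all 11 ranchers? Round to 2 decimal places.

2027.24 dollars

Total contributed: 23 + 15 + 13 + 25 + 23 + 4 + 25 + 22 + 14 + 22 + 7 = 193; total kept: 11 × 32 − 193 = 159.
The habitat fund pays out 0.88 × 11 × 193 = 1868.24 in aggregate.
Group total = 159 + 1868.24 = 2027.24.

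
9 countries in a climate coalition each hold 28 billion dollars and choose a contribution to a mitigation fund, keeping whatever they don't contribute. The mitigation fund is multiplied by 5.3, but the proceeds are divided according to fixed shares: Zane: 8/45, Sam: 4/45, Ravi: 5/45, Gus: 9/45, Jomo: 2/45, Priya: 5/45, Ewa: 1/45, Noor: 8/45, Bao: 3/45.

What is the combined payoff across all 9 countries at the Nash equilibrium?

Each unit j contributes comes back to j as 5.3 × (j's share), so j prefers to contribute only if that share exceeds 1/5.3 = 0.1887; otherwise keeping the unit dominates.
Gus alone (share 9/45) is above the threshold, contributing 28; the remaining 8 contribute 0. Total contributed: 28.
The mitigation fund pays out 5.3 × 28 = 148.40 in total (split across the unequal shares, but the aggregate is all that matters for the group sum).
The 8 free-riders keep 28 each, adding 224. Group total = 224 + 148.40 = 372.40.

372.40 billion dollars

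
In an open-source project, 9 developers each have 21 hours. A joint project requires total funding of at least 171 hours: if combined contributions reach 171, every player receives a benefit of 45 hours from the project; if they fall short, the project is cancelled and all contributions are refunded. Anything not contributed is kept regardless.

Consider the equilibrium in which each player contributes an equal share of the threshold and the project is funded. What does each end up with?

Equal share of the threshold: 171/9 = 19.
At this profile no one gains by cutting their contribution: any cut drops the total below 171, the project is cancelled, contributions are refunded, and the deviator ends with 21, which is less than 21 − 19 + 45 = 47. Contributing more than 19 just wastes the excess. So contributing exactly 19 is a best response.
Each player's payoff: 21 − 19 + 45 = 47.

47 hours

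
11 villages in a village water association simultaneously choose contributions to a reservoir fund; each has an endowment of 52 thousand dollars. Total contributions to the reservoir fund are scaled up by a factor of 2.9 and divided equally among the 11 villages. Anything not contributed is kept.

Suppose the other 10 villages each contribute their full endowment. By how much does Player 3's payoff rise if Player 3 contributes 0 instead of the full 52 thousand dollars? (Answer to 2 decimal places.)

Switching from a contribution of 52 to 0 lets Player 3 keep an extra 52 thousand dollars, but lowers the reservoir fund by 52, which costs Player 3 their own share of that drop: 2.9/11 × 52 = 13.71.
Net gain = 52 − 13.71 = 38.29. The private return per contributed unit (0.2636) is below 1, so free-riding is indeed the best response regardless of what the others do.

38.29 thousand dollars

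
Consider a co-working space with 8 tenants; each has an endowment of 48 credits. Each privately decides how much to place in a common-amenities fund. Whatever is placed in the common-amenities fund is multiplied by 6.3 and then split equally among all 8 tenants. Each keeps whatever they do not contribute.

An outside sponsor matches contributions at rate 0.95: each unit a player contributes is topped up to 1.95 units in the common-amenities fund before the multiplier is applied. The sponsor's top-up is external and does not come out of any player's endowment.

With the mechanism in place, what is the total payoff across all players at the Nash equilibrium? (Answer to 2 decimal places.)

The effective private return per unit is now 6.3 × 1.95 / 8 = 1.5356 > 1, so every player's dominant strategy flips to full contribution.
So the Nash equilibrium is full contribution by all 8; the group earns 6.3 × 1.95 × 384 = 4717.44.

4717.44 credits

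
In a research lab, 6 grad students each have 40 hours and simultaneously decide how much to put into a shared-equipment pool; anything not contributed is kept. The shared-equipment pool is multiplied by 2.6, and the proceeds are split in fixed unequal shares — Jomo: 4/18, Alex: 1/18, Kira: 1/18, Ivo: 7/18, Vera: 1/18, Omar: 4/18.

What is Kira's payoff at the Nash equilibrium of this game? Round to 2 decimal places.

45.78 hours

Player j's private return per contributed unit is 2.6 × (j's share). Contributing is weakly dominant for j when that share is at least 1/2.6 = 0.3846, and contributing 0 is dominant otherwise.
Only Ivo (7/18) clears that bar, contributing 40; the remaining 5 contribute 0. Total contributed: 40.
Kira keeps 40 and receives 2.6 × 40 × 1/18 = 5.78 from the shared-equipment pool, for a payoff of 45.78.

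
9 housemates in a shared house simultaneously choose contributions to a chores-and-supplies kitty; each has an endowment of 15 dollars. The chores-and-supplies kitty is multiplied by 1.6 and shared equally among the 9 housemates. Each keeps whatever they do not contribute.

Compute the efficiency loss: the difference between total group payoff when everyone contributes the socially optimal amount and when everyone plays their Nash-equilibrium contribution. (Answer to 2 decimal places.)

81.00 dollars

Each contributed unit returns 1.6/9 = 0.1778 to its contributor — below 1 — so contributing 0 is dominant for every player. At the Nash equilibrium everyone keeps their 15, and the group total is 9 × 15 = 135.
Each contributed unit returns 1.600 to the group as a whole (0.1778 to each of 9 players), which exceeds 1, so the social optimum is full contribution: group total = 1.600 × 135 = 216.00.
Efficiency loss = 216.00 − 135 = 81.00.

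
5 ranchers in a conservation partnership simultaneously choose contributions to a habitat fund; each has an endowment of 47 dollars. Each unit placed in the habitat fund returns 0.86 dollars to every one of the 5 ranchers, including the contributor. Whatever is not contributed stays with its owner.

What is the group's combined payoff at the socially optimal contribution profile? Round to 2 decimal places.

Each contributed unit returns 4.300 to the group as a whole (0.86 to each of 5 players), which exceeds 1, so the social optimum is full contribution: group total = 4.300 × 235 = 1010.50.

1010.50 dollars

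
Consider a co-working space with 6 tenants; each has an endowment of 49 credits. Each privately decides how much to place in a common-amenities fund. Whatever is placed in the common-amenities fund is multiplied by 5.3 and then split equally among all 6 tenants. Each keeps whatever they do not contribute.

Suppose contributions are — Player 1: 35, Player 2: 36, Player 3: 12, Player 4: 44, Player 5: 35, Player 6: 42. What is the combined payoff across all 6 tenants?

Total contributed: 35 + 36 + 12 + 44 + 35 + 42 = 204; total kept: 6 × 49 − 204 = 90.
The common-amenities fund pays out 5.3 × 204 = 1081.20 in aggregate.
Group total = 90 + 1081.20 = 1171.20.

1171.20 credits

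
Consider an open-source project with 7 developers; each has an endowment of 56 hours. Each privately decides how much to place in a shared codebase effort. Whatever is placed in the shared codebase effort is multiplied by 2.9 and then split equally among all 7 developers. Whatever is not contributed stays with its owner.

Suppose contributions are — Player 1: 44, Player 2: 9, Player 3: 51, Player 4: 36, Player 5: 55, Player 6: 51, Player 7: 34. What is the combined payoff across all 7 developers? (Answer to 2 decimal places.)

Total contributed: 44 + 9 + 51 + 36 + 55 + 51 + 34 = 280; total kept: 7 × 56 − 280 = 112.
The shared codebase effort pays out 2.9 × 280 = 812.00 in aggregate.
Group total = 112 + 812.00 = 924.00.

924.00 hours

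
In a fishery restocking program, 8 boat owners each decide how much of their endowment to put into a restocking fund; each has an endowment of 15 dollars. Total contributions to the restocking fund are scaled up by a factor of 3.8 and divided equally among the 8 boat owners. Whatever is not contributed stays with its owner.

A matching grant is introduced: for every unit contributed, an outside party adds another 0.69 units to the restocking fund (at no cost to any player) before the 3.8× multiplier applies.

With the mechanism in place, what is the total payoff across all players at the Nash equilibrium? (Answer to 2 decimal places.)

120.00 dollars

With the mechanism, a contributed unit returns 3.8 × 1.69 / 8 = 0.8028 per unit of net cost — still below 1 — so contributing 0 remains dominant for every player.
At the Nash equilibrium no one contributes; group total payoff = 8 × 15 = 120.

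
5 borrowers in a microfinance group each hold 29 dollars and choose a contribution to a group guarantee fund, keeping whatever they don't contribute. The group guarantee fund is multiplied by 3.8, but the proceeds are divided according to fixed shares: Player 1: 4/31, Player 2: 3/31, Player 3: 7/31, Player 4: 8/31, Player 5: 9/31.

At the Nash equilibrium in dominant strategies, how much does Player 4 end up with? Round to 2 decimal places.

57.44 dollars

A player with share s gets back 3.8·s per unit contributed, so full contribution is dominant for anyone with s > 1/3.8 = 0.2632 and zero contribution is dominant for anyone below.
The only share above 0.2632 is Player 5's 9/31, contributing 29; the remaining 4 contribute 0. Total contributed: 29.
Player 4 keeps 29 and receives 3.8 × 29 × 8/31 = 28.44 from the group guarantee fund, for a payoff of 57.44.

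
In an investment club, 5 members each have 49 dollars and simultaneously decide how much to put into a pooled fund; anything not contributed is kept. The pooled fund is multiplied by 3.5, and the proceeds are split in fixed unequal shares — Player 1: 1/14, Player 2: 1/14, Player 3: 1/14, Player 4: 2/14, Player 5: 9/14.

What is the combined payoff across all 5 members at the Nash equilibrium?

367.50 dollars

Each unit j contributes comes back to j as 3.5 × (j's share), so j prefers to contribute only if that share exceeds 1/3.5 = 0.2857; otherwise keeping the unit dominates.
Only Player 5 (9/14) clears that bar, contributing 49; the remaining 4 contribute 0. Total contributed: 49.
The pooled fund pays out 3.5 × 49 = 171.50 in total (split across the unequal shares, but the aggregate is all that matters for the group sum).
The 4 free-riders keep 49 each, adding 196. Group total = 196 + 171.50 = 367.50.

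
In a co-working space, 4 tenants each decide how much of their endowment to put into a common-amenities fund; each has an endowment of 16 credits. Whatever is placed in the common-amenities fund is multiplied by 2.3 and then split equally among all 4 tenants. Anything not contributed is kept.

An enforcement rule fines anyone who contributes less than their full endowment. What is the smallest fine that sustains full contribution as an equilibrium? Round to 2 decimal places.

Given the others contribute fully, the best deviation is to contribute 0 (any partial contribution still incurs the fine and gives up units whose private return 0.5750 is below 1).
Deviating from 16 to 0 saves 16 credits but forfeits the deviator's share of the drop in the common-amenities fund: 2.3/4 × 16 = 9.20.
So the deviation gain is 16 − 9.20 = 6.80, and the fine must be at least 6.80 credits to wipe it out.

6.80 credits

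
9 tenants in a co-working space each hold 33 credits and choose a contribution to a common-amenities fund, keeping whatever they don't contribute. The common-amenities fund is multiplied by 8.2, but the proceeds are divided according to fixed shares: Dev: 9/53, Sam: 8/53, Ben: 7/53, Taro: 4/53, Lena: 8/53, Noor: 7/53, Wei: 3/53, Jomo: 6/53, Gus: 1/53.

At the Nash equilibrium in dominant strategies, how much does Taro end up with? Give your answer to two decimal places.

A player with share s gets back 8.2·s per unit contributed, so full contribution is dominant for anyone with s > 1/8.2 = 0.1220 and zero contribution is dominant for anyone below.
Dev, Sam, Ben, Lena and Noor are above the threshold, contributing 33 each; the remaining 4 contribute 0. Total contributed: 165.
Taro keeps 33 and receives 8.2 × 165 × 4/53 = 102.11 from the common-amenities fund, for a payoff of 135.11.

135.11 credits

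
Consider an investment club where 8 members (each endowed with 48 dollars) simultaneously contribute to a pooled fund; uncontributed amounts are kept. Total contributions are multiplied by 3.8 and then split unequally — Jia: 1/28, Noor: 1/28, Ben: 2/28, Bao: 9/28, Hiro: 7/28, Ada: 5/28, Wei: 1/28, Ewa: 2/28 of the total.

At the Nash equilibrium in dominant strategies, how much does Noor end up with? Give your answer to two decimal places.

54.51 dollars

Each unit j contributes comes back to j as 3.8 × (j's share), so j prefers to contribute only if that share exceeds 1/3.8 = 0.2632; otherwise keeping the unit dominates.
Bao alone (share 9/28) is above the threshold, contributing 48; the remaining 7 contribute 0. Total contributed: 48.
Noor keeps 48 and receives 3.8 × 48 × 1/28 = 6.51 from the pooled fund, for a payoff of 54.51.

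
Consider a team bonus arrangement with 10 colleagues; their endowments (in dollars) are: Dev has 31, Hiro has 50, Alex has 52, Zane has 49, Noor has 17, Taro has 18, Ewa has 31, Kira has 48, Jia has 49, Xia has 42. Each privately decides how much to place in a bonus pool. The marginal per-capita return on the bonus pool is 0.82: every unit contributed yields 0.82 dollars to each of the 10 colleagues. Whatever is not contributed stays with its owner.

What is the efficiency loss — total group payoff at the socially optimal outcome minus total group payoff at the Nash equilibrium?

The private return per contributed unit is 0.82 < 1 for everyone, so the Nash equilibrium is zero contribution and the group total is Σ E_j = 31 + 50 + 52 + 49 + 17 + 18 + 31 + 48 + 49 + 42 = 387.
Each contributed unit returns 8.200 to the group, so the social optimum is full contribution by everyone: group total = 8.200 × 387 = 3173.40.
Efficiency loss = (8.200 − 1) × 387 = 2786.40.

2786.40 dollars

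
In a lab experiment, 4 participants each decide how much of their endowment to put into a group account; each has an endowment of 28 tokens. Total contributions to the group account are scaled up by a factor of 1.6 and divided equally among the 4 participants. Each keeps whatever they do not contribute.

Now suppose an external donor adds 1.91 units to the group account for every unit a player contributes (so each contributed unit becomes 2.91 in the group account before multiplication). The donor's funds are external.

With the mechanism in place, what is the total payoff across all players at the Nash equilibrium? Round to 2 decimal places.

521.47 tokens

With the mechanism, a contributed unit returns 1.6 × 2.91 / 4 = 1.1640 per unit of net cost to the contributor — now above 1 — so contributing fully is weakly dominant for every player.
At the Nash equilibrium everyone contributes 28. Group total payoff = 1.6 × 2.91 × 112 = 521.47.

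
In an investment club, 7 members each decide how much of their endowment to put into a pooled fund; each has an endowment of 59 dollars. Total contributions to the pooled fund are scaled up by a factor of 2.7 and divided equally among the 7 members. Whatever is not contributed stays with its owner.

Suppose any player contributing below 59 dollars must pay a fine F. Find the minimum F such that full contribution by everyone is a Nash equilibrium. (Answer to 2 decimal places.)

Given the others contribute fully, the best deviation is to contribute 0 (any partial contribution still incurs the fine and gives up units whose private return 0.3857 is below 1).
Deviating from 59 to 0 saves 59 dollars but forfeits the deviator's share of the drop in the pooled fund: 2.7/7 × 59 = 22.76.
So the deviation gain is 59 − 22.76 = 36.24, and the fine must be at least 36.24 dollars to wipe it out.

36.24 dollars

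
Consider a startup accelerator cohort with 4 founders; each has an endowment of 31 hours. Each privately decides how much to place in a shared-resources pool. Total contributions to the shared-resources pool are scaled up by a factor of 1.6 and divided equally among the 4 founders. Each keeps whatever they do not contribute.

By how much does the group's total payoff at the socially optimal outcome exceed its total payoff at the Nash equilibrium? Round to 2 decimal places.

74.40 hours

Each contributed unit returns 1.6/4 = 0.4000 to its contributor — below 1 — so contributing 0 is dominant for every player. At the Nash equilibrium everyone keeps their 31, and the group total is 4 × 31 = 124.
Each contributed unit returns 1.600 to the group as a whole (0.4000 to each of 4 players), which exceeds 1, so the social optimum is full contribution: group total = 1.600 × 124 = 198.40.
Efficiency loss = 198.40 − 124 = 74.40.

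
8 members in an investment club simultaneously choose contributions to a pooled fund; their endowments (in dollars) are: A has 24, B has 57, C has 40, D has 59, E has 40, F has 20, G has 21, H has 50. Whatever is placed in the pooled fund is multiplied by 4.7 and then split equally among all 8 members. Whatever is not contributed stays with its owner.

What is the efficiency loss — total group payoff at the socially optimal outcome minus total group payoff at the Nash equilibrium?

1150.70 dollars

The private return per contributed unit is 4.7/8 = 0.5875 < 1 for every player regardless of endowment, so the Nash equilibrium is zero contribution and the group total is Σ E_j = 24 + 57 + 40 + 59 + 40 + 20 + 21 + 50 = 311.
Each contributed unit returns 4.700 to the group, so the social optimum is full contribution by everyone: group total = 4.700 × 311 = 1461.70.
Efficiency loss = (4.700 − 1) × 311 = 1150.70.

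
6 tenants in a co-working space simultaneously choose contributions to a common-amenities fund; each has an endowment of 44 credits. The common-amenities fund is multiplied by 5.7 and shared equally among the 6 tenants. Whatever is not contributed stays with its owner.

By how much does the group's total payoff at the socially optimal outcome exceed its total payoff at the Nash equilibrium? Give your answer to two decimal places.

1240.80 credits

Each contributed unit returns 5.7/6 = 0.9500 to its contributor — below 1 — so contributing 0 is dominant for every player. At the Nash equilibrium everyone keeps their 44, and the group total is 6 × 44 = 264.
Each contributed unit returns 5.700 to the group as a whole (0.9500 to each of 6 players), which exceeds 1, so the social optimum is full contribution: group total = 5.700 × 264 = 1504.80.
Efficiency loss = 1504.80 − 264 = 1240.80.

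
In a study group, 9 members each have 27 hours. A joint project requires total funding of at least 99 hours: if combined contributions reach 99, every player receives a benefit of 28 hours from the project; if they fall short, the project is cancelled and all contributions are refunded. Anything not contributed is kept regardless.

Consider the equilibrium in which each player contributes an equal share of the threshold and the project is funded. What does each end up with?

Equal share of the threshold: 99/9 = 11.
At this profile no one gains by cutting their contribution: any cut drops the total below 99, the project is cancelled, contributions are refunded, and the deviator ends with 27, which is less than 27 − 11 + 28 = 44. Contributing more than 11 just wastes the excess. So contributing exactly 11 is a best response.
Each player's payoff: 27 − 11 + 28 = 44.

44 hours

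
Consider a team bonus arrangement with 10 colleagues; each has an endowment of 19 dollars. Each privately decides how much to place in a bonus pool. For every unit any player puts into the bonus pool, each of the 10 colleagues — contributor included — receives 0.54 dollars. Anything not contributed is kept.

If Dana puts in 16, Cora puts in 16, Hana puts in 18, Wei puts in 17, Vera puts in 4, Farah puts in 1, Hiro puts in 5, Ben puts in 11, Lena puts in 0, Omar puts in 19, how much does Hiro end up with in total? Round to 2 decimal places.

Total contributed: 16 + 16 + 18 + 17 + 4 + 1 + 5 + 11 + 0 + 19 = 107.
Each receives 0.54 × 107 = 57.78 from the bonus pool.
Hiro keeps 19 − 5 = 14, so Hiro's payoff is 14 + 57.78 = 71.78.

71.78 dollars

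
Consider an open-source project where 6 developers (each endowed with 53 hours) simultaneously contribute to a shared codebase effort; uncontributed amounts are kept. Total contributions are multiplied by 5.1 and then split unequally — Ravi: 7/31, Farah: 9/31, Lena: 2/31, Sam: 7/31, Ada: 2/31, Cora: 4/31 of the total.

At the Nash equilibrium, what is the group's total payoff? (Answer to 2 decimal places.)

A player with share s gets back 5.1·s per unit contributed, so full contribution is dominant for anyone with s > 1/5.1 = 0.1961 and zero contribution is dominant for anyone below.
Ravi, Farah and Sam clear that bar, contributing 53 each; the remaining 3 contribute 0. Total contributed: 159.
The shared codebase effort pays out 5.1 × 159 = 810.90 in total (split across the unequal shares, but the aggregate is all that matters for the group sum).
The 3 free-riders keep 53 each, adding 159. Group total = 159 + 810.90 = 969.90.

969.90 hours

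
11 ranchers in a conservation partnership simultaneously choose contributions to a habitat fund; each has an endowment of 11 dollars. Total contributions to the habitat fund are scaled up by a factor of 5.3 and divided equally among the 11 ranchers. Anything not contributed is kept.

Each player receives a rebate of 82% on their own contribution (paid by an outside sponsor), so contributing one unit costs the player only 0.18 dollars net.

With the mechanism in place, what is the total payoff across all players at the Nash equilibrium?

740.52 dollars

With the mechanism, a contributed unit returns (5.3/11) / 0.18 = 2.6768 per unit of net cost to the contributor — now above 1 — so contributing fully is weakly dominant for every player.
So the Nash equilibrium is full contribution by all 11; the group earns 11 × (11 × 0.82 + 5.3 × 11) = 740.52.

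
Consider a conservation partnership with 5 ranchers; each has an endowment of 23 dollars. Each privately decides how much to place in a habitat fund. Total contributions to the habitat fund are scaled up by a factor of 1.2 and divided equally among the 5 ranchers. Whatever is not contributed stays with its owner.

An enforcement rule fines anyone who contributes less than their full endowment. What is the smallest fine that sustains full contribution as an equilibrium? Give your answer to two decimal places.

Given the others contribute fully, the best deviation is to contribute 0 (any partial contribution still incurs the fine and gives up units whose private return 0.2400 is below 1).
Deviating from 23 to 0 saves 23 dollars but forfeits the deviator's share of the drop in the habitat fund: 1.2/5 × 23 = 5.52.
So the deviation gain is 23 − 5.52 = 17.48, and the fine must be at least 17.48 dollars to wipe it out.

17.48 dollars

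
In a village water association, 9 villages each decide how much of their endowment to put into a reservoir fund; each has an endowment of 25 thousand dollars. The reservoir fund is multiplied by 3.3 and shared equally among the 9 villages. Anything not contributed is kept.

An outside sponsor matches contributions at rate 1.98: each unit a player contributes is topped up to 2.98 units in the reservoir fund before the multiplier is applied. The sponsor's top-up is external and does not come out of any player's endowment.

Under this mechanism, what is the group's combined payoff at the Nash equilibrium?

2212.65 thousand dollars

With the mechanism, a contributed unit returns 3.3 × 2.98 / 9 = 1.0927 per unit of net cost to the contributor — now above 1 — so contributing fully is weakly dominant for every player.
At the Nash equilibrium everyone contributes 25. Group total payoff = 3.3 × 2.98 × 225 = 2212.65.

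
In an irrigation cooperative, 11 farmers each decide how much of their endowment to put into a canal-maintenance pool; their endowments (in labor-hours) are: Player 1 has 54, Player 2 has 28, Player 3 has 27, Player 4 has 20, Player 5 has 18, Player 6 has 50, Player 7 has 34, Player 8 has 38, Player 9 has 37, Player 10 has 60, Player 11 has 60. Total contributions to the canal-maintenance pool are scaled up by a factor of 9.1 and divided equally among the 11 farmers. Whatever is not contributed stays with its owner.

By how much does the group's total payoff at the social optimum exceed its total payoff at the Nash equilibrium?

The private return per contributed unit is 9.1/11 = 0.8273 < 1 for every player regardless of endowment, so the Nash equilibrium is zero contribution and the group total is Σ E_j = 54 + 28 + 27 + 20 + 18 + 50 + 34 + 38 + 37 + 60 + 60 = 426.
Each contributed unit returns 9.100 to the group, so the social optimum is full contribution by everyone: group total = 9.100 × 426 = 3876.60.
Efficiency loss = (9.100 − 1) × 426 = 3450.60.

3450.60 labor-hours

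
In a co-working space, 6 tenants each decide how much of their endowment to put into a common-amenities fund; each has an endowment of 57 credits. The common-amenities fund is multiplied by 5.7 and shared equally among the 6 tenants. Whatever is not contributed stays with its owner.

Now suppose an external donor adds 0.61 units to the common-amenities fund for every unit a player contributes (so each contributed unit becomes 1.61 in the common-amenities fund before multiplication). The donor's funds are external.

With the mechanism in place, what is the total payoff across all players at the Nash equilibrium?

3138.53 credits

The effective private return per unit is now 5.7 × 1.61 / 6 = 1.5295 > 1, so every player's dominant strategy flips to full contribution.
So the Nash equilibrium is full contribution by all 6; the group earns 5.7 × 1.61 × 342 = 3138.53.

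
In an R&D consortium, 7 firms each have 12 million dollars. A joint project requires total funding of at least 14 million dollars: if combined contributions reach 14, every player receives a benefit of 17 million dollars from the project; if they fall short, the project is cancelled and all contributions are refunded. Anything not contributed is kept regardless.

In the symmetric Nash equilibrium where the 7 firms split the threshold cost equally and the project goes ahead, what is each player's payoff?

27 million dollars

Equal share of the threshold: 14/7 = 2.
At this profile no one gains by cutting their contribution: any cut drops the total below 14, the project is cancelled, contributions are refunded, and the deviator ends with 12, which is less than 12 − 2 + 17 = 27. Contributing more than 2 just wastes the excess. So contributing exactly 2 is a best response.
Each player's payoff: 12 − 2 + 17 = 27.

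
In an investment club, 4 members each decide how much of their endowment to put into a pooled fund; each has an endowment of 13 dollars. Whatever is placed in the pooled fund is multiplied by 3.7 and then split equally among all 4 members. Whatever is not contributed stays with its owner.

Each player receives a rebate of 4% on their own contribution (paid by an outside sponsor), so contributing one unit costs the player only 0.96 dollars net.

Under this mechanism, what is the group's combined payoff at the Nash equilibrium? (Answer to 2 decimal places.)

Even with the mechanism, each unit contributed returns only (3.7/4) / 0.96 = 0.9635 per unit of net cost, so contributing nothing is still dominant.
Everyone keeps their endowment and the group total is 4 × 13 = 52.

52.00 dollars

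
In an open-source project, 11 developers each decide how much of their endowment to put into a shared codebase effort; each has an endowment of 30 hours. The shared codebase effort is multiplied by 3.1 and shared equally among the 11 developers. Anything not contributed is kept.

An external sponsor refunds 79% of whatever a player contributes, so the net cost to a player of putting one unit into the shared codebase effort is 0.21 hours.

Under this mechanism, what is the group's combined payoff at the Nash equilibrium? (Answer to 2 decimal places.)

1283.70 hours

The effective private return per unit is now (3.1/11) / 0.21 = 1.3420 > 1, so every player's dominant strategy flips to full contribution.
At the Nash equilibrium everyone contributes 30. Group total payoff = 11 × (30 × 0.79 + 3.1 × 30) = 1283.70.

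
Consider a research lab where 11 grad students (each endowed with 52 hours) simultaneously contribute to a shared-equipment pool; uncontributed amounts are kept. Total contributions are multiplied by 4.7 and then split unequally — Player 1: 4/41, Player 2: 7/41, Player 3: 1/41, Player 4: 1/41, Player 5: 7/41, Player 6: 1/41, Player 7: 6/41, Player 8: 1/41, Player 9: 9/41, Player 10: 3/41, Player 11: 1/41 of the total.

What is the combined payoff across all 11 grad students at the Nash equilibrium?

764.40 hours

Player j's private return per contributed unit is 4.7 × (j's share). Contributing is weakly dominant for j when that share is at least 1/4.7 = 0.2128, and contributing 0 is dominant otherwise.
Player 9 alone (share 9/41) is above the threshold, contributing 52; the remaining 10 contribute 0. Total contributed: 52.
The shared-equipment pool pays out 4.7 × 52 = 244.40 in total (split across the unequal shares, but the aggregate is all that matters for the group sum).
The 10 free-riders keep 52 each, adding 520. Group total = 520 + 244.40 = 764.40.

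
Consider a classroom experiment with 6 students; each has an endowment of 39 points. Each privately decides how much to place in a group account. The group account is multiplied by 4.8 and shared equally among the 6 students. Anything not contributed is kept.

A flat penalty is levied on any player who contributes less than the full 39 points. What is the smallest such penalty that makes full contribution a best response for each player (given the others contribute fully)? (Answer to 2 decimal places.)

Given the others contribute fully, the best deviation is to contribute 0 (any partial contribution still incurs the fine and gives up units whose private return 0.8000 is below 1).
Deviating from 39 to 0 saves 39 points but forfeits the deviator's share of the drop in the group account: 4.8/6 × 39 = 31.20.
So the deviation gain is 39 − 31.20 = 7.80, and the fine must be at least 7.80 points to wipe it out.

7.80 points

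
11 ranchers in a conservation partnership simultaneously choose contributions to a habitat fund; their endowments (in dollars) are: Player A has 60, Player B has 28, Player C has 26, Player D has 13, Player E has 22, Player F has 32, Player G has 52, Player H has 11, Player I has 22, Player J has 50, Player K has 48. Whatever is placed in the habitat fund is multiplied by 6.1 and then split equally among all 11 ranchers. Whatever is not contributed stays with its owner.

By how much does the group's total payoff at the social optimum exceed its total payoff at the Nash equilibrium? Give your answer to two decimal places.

1856.40 dollars

The private return per contributed unit is 6.1/11 = 0.5545 < 1 for every player regardless of endowment, so the Nash equilibrium is zero contribution and the group total is Σ E_j = 60 + 28 + 26 + 13 + 22 + 32 + 52 + 11 + 22 + 50 + 48 = 364.
Each contributed unit returns 6.100 to the group, so the social optimum is full contribution by everyone: group total = 6.100 × 364 = 2220.40.
Efficiency loss = (6.100 − 1) × 364 = 1856.40.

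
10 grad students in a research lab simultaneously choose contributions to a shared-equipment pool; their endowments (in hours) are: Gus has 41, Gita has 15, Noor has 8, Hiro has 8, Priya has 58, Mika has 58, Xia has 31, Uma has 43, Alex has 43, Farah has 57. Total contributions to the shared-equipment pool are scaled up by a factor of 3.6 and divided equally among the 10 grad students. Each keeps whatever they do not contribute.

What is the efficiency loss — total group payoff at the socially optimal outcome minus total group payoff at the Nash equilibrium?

The private return per contributed unit is 3.6/10 = 0.3600 < 1 for every player regardless of endowment, so the Nash equilibrium is zero contribution and the group total is Σ E_j = 41 + 15 + 8 + 8 + 58 + 58 + 31 + 43 + 43 + 57 = 362.
Each contributed unit returns 3.600 to the group, so the social optimum is full contribution by everyone: group total = 3.600 × 362 = 1303.20.
Efficiency loss = (3.600 − 1) × 362 = 941.20.

941.20 hours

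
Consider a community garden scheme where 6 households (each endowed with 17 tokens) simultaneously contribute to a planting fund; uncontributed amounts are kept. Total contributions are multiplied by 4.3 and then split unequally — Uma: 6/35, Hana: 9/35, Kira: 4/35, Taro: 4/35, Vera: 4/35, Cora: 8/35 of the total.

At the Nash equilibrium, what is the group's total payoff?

For player j, contributing a unit is worthwhile iff 4.3 × (j's share) ≥ 1, i.e. iff j's share is at least 0.2326.
Hana alone (share 9/35) is above the threshold, contributing 17; the remaining 5 contribute 0. Total contributed: 17.
The planting fund pays out 4.3 × 17 = 73.10 in total (split across the unequal shares, but the aggregate is all that matters for the group sum).
The 5 free-riders keep 17 each, adding 85. Group total = 85 + 73.10 = 158.10.

158.10 tokens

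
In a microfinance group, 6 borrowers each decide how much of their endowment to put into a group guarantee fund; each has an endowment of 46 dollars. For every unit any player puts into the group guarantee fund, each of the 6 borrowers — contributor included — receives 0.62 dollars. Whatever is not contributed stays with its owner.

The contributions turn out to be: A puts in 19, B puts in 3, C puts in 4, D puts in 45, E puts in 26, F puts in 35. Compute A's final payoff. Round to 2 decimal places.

Total contributed: 19 + 3 + 4 + 45 + 26 + 35 = 132.
Each receives 0.62 × 132 = 81.84 from the group guarantee fund.
A keeps 46 − 19 = 27, so A's payoff is 27 + 81.84 = 108.84.

108.84 dollars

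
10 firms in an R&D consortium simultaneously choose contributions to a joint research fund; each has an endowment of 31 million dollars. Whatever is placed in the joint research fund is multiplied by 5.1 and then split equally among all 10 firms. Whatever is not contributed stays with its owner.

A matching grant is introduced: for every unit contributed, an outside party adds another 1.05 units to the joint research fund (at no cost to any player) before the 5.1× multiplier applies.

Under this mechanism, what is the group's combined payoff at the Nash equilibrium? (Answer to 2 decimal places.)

Under the mechanism each unit contributed yields 5.1 × 2.05 / 10 = 1.0455 back to its contributor per unit of net cost, which exceeds 1, making full contribution the dominant choice for everyone.
So the Nash equilibrium is full contribution by all 10; the group earns 5.1 × 2.05 × 310 = 3241.05.

3241.05 million dollars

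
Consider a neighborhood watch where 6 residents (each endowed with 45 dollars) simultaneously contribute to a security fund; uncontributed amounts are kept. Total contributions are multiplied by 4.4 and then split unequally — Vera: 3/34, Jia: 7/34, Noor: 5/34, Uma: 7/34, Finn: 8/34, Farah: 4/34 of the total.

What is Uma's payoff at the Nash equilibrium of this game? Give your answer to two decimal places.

85.76 dollars

Player j's private return per contributed unit is 4.4 × (j's share). Contributing is weakly dominant for j when that share is at least 1/4.4 = 0.2273, and contributing 0 is dominant otherwise.
The only share above 0.2273 is Finn's 8/34, contributing 45; the remaining 5 contribute 0. Total contributed: 45.
Uma keeps 45 and receives 4.4 × 45 × 7/34 = 40.76 from the security fund, for a payoff of 85.76.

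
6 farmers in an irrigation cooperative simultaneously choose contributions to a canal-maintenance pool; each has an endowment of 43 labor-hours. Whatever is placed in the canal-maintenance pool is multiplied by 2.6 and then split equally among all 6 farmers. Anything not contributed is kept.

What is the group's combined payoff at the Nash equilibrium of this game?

258.00 labor-hours

Each contributed unit returns 2.6/6 = 0.4333 to its contributor — below 1 — so contributing 0 is dominant for every player. At the Nash equilibrium everyone keeps their 43, and the group total is 6 × 43 = 258.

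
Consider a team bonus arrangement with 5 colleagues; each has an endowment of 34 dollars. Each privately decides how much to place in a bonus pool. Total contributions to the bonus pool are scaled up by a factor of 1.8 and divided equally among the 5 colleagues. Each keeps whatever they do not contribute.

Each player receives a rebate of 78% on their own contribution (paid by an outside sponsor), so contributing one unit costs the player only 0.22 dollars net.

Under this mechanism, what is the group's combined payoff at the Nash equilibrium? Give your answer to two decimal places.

438.60 dollars

Under the mechanism each unit contributed yields (1.8/5) / 0.22 = 1.6364 back to its contributor per unit of net cost, which exceeds 1, making full contribution the dominant choice for everyone.
So the Nash equilibrium is full contribution by all 5; the group earns 5 × (34 × 0.78 + 1.8 × 34) = 438.60.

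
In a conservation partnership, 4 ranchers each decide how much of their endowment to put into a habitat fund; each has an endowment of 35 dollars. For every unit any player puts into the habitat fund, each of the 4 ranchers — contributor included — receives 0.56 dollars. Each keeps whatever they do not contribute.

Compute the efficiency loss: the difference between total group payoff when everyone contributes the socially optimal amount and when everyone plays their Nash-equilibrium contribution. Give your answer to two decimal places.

The private return per contributed unit is 0.56 < 1, so contributing 0 is dominant for every player. At the Nash equilibrium everyone keeps their 35, and the group total is 4 × 35 = 140.
Each contributed unit returns 2.240 to the group as a whole (0.56 to each of 4 players), which exceeds 1, so the social optimum is full contribution: group total = 2.240 × 140 = 313.60.
Efficiency loss = 313.60 − 140 = 173.60.

173.60 dollars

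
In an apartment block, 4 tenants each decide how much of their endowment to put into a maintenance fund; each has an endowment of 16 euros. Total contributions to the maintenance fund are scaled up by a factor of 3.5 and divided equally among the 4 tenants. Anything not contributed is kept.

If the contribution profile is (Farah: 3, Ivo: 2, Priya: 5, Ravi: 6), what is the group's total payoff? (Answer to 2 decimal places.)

104.00 euros

Total contributed: 3 + 2 + 5 + 6 = 16; total kept: 4 × 16 − 16 = 48.
The maintenance fund pays out 3.5 × 16 = 56.00 in aggregate.
Group total = 48 + 56.00 = 104.00.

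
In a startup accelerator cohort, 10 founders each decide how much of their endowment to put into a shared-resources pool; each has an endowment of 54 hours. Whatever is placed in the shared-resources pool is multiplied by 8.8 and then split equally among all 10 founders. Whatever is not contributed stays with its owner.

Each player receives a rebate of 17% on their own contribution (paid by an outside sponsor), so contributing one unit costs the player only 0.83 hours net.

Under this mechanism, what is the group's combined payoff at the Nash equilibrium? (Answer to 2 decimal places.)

4843.80 hours

Under the mechanism each unit contributed yields (8.8/10) / 0.83 = 1.0602 back to its contributor per unit of net cost, which exceeds 1, making full contribution the dominant choice for everyone.
At the Nash equilibrium everyone contributes 54. Group total payoff = 10 × (54 × 0.17 + 8.8 × 54) = 4843.80.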